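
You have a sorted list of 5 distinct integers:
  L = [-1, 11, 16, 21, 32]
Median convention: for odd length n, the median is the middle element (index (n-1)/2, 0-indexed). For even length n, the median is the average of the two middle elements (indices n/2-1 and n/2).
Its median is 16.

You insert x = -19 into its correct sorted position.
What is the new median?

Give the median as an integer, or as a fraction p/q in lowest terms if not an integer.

Answer: 27/2

Derivation:
Old list (sorted, length 5): [-1, 11, 16, 21, 32]
Old median = 16
Insert x = -19
Old length odd (5). Middle was index 2 = 16.
New length even (6). New median = avg of two middle elements.
x = -19: 0 elements are < x, 5 elements are > x.
New sorted list: [-19, -1, 11, 16, 21, 32]
New median = 27/2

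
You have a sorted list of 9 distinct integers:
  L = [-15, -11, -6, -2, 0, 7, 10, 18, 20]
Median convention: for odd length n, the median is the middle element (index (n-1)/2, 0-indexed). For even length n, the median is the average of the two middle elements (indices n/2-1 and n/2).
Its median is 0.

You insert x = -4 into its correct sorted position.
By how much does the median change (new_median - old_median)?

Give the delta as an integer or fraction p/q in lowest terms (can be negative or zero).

Old median = 0
After inserting x = -4: new sorted = [-15, -11, -6, -4, -2, 0, 7, 10, 18, 20]
New median = -1
Delta = -1 - 0 = -1

Answer: -1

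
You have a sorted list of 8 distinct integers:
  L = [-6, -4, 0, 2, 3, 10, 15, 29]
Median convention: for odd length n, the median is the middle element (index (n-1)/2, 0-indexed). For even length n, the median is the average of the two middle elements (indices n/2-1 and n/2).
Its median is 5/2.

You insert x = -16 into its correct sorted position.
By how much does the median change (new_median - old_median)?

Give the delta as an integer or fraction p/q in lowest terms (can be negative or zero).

Old median = 5/2
After inserting x = -16: new sorted = [-16, -6, -4, 0, 2, 3, 10, 15, 29]
New median = 2
Delta = 2 - 5/2 = -1/2

Answer: -1/2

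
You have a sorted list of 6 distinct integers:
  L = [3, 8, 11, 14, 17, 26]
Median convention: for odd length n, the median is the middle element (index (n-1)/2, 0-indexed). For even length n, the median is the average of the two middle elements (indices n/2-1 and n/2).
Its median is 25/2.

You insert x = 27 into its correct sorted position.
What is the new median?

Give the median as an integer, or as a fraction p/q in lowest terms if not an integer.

Old list (sorted, length 6): [3, 8, 11, 14, 17, 26]
Old median = 25/2
Insert x = 27
Old length even (6). Middle pair: indices 2,3 = 11,14.
New length odd (7). New median = single middle element.
x = 27: 6 elements are < x, 0 elements are > x.
New sorted list: [3, 8, 11, 14, 17, 26, 27]
New median = 14

Answer: 14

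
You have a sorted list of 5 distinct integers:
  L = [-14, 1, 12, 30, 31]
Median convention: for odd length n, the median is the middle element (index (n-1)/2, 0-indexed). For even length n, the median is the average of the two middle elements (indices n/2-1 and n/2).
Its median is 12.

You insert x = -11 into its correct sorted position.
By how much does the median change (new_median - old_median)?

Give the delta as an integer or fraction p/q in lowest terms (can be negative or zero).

Old median = 12
After inserting x = -11: new sorted = [-14, -11, 1, 12, 30, 31]
New median = 13/2
Delta = 13/2 - 12 = -11/2

Answer: -11/2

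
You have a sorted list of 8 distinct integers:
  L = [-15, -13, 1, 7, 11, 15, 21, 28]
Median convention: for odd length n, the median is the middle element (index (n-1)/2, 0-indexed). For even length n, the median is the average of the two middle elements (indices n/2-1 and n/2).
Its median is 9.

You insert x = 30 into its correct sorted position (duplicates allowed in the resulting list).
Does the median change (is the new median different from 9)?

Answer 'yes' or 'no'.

Old median = 9
Insert x = 30
New median = 11
Changed? yes

Answer: yes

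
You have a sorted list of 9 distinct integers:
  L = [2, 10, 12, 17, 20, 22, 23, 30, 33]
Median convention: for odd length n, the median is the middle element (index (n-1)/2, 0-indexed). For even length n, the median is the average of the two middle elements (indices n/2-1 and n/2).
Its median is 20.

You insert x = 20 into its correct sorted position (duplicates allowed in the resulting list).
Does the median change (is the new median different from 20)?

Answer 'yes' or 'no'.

Answer: no

Derivation:
Old median = 20
Insert x = 20
New median = 20
Changed? no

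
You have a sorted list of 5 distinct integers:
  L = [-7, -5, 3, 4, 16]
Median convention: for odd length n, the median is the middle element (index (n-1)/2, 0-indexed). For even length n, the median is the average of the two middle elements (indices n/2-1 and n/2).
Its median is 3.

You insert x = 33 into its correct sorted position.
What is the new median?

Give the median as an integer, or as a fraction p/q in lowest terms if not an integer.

Answer: 7/2

Derivation:
Old list (sorted, length 5): [-7, -5, 3, 4, 16]
Old median = 3
Insert x = 33
Old length odd (5). Middle was index 2 = 3.
New length even (6). New median = avg of two middle elements.
x = 33: 5 elements are < x, 0 elements are > x.
New sorted list: [-7, -5, 3, 4, 16, 33]
New median = 7/2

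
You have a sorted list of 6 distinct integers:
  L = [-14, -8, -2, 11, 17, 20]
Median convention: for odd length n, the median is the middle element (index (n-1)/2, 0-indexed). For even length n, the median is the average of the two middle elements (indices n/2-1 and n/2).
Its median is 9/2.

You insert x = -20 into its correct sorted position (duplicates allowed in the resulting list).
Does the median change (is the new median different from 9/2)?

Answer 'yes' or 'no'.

Old median = 9/2
Insert x = -20
New median = -2
Changed? yes

Answer: yes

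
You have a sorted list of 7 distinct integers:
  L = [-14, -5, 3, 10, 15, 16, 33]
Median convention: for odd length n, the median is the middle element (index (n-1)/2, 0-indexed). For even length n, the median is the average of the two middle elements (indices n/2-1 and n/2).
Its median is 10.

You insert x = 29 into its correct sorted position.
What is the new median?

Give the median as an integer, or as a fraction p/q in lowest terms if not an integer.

Old list (sorted, length 7): [-14, -5, 3, 10, 15, 16, 33]
Old median = 10
Insert x = 29
Old length odd (7). Middle was index 3 = 10.
New length even (8). New median = avg of two middle elements.
x = 29: 6 elements are < x, 1 elements are > x.
New sorted list: [-14, -5, 3, 10, 15, 16, 29, 33]
New median = 25/2

Answer: 25/2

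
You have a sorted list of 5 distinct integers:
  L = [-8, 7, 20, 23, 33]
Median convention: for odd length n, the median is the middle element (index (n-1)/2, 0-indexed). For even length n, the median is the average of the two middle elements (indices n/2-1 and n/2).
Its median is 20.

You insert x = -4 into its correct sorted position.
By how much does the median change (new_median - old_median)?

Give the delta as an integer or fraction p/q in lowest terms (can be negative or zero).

Old median = 20
After inserting x = -4: new sorted = [-8, -4, 7, 20, 23, 33]
New median = 27/2
Delta = 27/2 - 20 = -13/2

Answer: -13/2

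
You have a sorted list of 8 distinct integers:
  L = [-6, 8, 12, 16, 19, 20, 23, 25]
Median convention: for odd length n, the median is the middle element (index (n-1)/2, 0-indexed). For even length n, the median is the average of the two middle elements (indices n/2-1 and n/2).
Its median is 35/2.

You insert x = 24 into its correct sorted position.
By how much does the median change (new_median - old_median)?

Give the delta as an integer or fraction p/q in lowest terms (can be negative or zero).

Answer: 3/2

Derivation:
Old median = 35/2
After inserting x = 24: new sorted = [-6, 8, 12, 16, 19, 20, 23, 24, 25]
New median = 19
Delta = 19 - 35/2 = 3/2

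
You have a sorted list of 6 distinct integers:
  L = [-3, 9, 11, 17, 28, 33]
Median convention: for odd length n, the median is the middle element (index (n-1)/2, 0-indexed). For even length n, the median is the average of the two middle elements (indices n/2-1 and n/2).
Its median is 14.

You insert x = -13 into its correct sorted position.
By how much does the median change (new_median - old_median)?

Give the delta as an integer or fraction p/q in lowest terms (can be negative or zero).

Answer: -3

Derivation:
Old median = 14
After inserting x = -13: new sorted = [-13, -3, 9, 11, 17, 28, 33]
New median = 11
Delta = 11 - 14 = -3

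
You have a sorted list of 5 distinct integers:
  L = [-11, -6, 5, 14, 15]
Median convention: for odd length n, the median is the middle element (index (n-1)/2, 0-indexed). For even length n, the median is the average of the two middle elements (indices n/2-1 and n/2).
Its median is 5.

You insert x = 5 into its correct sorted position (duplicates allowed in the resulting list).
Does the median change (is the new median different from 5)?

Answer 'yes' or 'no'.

Answer: no

Derivation:
Old median = 5
Insert x = 5
New median = 5
Changed? no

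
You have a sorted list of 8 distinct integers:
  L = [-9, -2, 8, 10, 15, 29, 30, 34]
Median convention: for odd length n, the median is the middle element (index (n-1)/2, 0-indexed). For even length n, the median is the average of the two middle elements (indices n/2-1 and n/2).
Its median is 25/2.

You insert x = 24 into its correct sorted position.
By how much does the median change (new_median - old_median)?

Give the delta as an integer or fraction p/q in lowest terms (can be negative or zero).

Old median = 25/2
After inserting x = 24: new sorted = [-9, -2, 8, 10, 15, 24, 29, 30, 34]
New median = 15
Delta = 15 - 25/2 = 5/2

Answer: 5/2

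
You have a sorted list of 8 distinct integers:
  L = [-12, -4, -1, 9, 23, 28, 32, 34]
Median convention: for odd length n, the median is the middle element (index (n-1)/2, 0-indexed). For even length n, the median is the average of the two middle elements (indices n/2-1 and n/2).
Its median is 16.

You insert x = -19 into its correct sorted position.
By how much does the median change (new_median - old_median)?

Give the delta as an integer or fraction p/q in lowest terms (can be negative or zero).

Old median = 16
After inserting x = -19: new sorted = [-19, -12, -4, -1, 9, 23, 28, 32, 34]
New median = 9
Delta = 9 - 16 = -7

Answer: -7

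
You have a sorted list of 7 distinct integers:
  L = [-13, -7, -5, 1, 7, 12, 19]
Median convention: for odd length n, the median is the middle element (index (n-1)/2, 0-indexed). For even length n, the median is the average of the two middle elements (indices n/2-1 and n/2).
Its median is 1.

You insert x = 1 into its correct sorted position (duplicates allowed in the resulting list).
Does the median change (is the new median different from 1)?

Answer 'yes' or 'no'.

Old median = 1
Insert x = 1
New median = 1
Changed? no

Answer: no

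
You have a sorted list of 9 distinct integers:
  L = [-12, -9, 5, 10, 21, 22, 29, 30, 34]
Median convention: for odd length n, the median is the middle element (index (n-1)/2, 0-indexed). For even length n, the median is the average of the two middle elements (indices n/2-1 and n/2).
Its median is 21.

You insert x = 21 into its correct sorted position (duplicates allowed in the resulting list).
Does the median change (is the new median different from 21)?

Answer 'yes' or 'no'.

Old median = 21
Insert x = 21
New median = 21
Changed? no

Answer: no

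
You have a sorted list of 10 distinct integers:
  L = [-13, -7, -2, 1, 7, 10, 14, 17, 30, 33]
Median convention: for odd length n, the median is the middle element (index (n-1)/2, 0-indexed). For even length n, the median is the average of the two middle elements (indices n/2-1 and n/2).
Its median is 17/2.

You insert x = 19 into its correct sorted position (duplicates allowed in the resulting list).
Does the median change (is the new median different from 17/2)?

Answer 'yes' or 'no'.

Answer: yes

Derivation:
Old median = 17/2
Insert x = 19
New median = 10
Changed? yes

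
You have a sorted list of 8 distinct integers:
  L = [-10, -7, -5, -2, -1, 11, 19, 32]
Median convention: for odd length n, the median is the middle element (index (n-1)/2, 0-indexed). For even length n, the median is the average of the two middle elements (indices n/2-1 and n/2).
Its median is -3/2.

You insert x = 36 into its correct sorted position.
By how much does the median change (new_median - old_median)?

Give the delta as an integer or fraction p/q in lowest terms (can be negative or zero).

Answer: 1/2

Derivation:
Old median = -3/2
After inserting x = 36: new sorted = [-10, -7, -5, -2, -1, 11, 19, 32, 36]
New median = -1
Delta = -1 - -3/2 = 1/2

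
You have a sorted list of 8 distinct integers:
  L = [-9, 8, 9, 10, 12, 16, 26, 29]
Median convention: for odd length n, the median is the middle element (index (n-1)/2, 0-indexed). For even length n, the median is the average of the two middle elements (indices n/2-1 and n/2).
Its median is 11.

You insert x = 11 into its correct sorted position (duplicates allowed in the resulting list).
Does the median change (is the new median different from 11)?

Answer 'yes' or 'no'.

Old median = 11
Insert x = 11
New median = 11
Changed? no

Answer: no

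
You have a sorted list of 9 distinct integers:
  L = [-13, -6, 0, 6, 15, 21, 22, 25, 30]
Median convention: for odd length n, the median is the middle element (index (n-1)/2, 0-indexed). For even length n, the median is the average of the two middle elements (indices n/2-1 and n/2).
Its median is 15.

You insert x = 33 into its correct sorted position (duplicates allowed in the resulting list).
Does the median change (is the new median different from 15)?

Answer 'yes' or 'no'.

Answer: yes

Derivation:
Old median = 15
Insert x = 33
New median = 18
Changed? yes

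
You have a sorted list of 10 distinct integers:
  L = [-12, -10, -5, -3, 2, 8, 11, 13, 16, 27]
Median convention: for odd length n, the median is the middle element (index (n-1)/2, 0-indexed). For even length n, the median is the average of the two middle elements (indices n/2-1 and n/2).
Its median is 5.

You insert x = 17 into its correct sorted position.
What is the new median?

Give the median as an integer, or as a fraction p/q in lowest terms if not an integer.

Old list (sorted, length 10): [-12, -10, -5, -3, 2, 8, 11, 13, 16, 27]
Old median = 5
Insert x = 17
Old length even (10). Middle pair: indices 4,5 = 2,8.
New length odd (11). New median = single middle element.
x = 17: 9 elements are < x, 1 elements are > x.
New sorted list: [-12, -10, -5, -3, 2, 8, 11, 13, 16, 17, 27]
New median = 8

Answer: 8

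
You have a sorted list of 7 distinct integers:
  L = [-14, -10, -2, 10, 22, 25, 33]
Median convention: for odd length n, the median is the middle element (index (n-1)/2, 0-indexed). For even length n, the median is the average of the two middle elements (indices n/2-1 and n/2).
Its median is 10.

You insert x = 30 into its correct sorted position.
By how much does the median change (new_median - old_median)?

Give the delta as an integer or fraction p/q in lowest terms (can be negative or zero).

Old median = 10
After inserting x = 30: new sorted = [-14, -10, -2, 10, 22, 25, 30, 33]
New median = 16
Delta = 16 - 10 = 6

Answer: 6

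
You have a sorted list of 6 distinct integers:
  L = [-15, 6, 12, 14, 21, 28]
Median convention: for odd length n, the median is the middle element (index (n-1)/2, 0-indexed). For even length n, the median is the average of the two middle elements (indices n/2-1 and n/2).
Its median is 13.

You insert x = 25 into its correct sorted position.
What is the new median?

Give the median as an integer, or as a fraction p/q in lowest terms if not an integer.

Answer: 14

Derivation:
Old list (sorted, length 6): [-15, 6, 12, 14, 21, 28]
Old median = 13
Insert x = 25
Old length even (6). Middle pair: indices 2,3 = 12,14.
New length odd (7). New median = single middle element.
x = 25: 5 elements are < x, 1 elements are > x.
New sorted list: [-15, 6, 12, 14, 21, 25, 28]
New median = 14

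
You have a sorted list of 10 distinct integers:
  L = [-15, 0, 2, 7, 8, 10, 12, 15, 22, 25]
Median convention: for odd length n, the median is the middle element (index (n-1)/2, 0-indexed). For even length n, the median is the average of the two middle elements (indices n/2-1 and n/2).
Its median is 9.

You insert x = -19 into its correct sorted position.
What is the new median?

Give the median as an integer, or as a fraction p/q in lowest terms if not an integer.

Answer: 8

Derivation:
Old list (sorted, length 10): [-15, 0, 2, 7, 8, 10, 12, 15, 22, 25]
Old median = 9
Insert x = -19
Old length even (10). Middle pair: indices 4,5 = 8,10.
New length odd (11). New median = single middle element.
x = -19: 0 elements are < x, 10 elements are > x.
New sorted list: [-19, -15, 0, 2, 7, 8, 10, 12, 15, 22, 25]
New median = 8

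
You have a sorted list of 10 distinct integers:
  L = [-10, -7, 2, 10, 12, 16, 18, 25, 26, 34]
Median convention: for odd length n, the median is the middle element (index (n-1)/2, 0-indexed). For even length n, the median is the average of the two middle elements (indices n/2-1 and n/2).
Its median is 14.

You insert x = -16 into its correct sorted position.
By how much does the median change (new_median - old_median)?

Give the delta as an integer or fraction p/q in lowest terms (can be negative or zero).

Answer: -2

Derivation:
Old median = 14
After inserting x = -16: new sorted = [-16, -10, -7, 2, 10, 12, 16, 18, 25, 26, 34]
New median = 12
Delta = 12 - 14 = -2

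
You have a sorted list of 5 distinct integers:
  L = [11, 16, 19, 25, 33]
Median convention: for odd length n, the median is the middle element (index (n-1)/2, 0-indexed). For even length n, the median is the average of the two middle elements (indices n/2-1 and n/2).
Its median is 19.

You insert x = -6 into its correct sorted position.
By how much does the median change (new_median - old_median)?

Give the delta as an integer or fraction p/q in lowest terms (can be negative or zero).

Answer: -3/2

Derivation:
Old median = 19
After inserting x = -6: new sorted = [-6, 11, 16, 19, 25, 33]
New median = 35/2
Delta = 35/2 - 19 = -3/2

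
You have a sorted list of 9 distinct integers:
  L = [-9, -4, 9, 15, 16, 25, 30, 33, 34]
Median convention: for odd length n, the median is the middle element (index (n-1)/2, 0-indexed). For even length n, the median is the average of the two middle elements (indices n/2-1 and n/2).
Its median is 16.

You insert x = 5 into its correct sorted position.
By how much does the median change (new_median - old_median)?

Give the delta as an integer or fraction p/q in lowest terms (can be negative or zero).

Old median = 16
After inserting x = 5: new sorted = [-9, -4, 5, 9, 15, 16, 25, 30, 33, 34]
New median = 31/2
Delta = 31/2 - 16 = -1/2

Answer: -1/2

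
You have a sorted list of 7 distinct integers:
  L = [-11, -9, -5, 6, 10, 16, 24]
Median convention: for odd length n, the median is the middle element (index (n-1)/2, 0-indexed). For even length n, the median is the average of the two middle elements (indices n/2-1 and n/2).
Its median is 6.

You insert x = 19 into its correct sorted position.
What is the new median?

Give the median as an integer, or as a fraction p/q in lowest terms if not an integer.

Answer: 8

Derivation:
Old list (sorted, length 7): [-11, -9, -5, 6, 10, 16, 24]
Old median = 6
Insert x = 19
Old length odd (7). Middle was index 3 = 6.
New length even (8). New median = avg of two middle elements.
x = 19: 6 elements are < x, 1 elements are > x.
New sorted list: [-11, -9, -5, 6, 10, 16, 19, 24]
New median = 8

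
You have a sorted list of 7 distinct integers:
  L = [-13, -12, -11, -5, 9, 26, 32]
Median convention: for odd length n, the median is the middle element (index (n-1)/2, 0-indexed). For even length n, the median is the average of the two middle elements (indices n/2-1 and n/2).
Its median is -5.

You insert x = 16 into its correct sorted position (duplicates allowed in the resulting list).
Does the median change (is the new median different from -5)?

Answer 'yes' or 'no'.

Old median = -5
Insert x = 16
New median = 2
Changed? yes

Answer: yes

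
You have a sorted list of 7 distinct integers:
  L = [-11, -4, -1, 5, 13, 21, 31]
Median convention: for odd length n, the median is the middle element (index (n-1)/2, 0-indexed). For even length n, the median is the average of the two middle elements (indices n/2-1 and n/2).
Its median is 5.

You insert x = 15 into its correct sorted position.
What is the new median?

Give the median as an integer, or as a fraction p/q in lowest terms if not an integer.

Answer: 9

Derivation:
Old list (sorted, length 7): [-11, -4, -1, 5, 13, 21, 31]
Old median = 5
Insert x = 15
Old length odd (7). Middle was index 3 = 5.
New length even (8). New median = avg of two middle elements.
x = 15: 5 elements are < x, 2 elements are > x.
New sorted list: [-11, -4, -1, 5, 13, 15, 21, 31]
New median = 9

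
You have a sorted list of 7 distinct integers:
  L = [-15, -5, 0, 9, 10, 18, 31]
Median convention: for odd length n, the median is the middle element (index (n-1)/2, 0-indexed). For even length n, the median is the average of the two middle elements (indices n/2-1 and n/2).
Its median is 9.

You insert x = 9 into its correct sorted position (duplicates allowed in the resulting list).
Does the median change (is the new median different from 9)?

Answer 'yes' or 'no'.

Answer: no

Derivation:
Old median = 9
Insert x = 9
New median = 9
Changed? no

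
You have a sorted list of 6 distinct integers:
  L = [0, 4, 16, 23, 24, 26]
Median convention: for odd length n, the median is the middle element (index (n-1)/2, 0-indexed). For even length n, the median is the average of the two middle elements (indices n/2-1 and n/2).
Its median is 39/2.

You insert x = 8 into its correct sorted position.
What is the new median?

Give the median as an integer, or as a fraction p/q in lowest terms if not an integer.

Old list (sorted, length 6): [0, 4, 16, 23, 24, 26]
Old median = 39/2
Insert x = 8
Old length even (6). Middle pair: indices 2,3 = 16,23.
New length odd (7). New median = single middle element.
x = 8: 2 elements are < x, 4 elements are > x.
New sorted list: [0, 4, 8, 16, 23, 24, 26]
New median = 16

Answer: 16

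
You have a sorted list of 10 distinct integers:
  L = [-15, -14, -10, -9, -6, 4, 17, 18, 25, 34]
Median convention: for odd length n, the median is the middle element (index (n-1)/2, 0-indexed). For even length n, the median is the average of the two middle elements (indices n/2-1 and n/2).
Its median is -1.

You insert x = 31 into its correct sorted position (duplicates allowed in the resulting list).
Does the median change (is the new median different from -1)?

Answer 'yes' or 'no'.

Old median = -1
Insert x = 31
New median = 4
Changed? yes

Answer: yes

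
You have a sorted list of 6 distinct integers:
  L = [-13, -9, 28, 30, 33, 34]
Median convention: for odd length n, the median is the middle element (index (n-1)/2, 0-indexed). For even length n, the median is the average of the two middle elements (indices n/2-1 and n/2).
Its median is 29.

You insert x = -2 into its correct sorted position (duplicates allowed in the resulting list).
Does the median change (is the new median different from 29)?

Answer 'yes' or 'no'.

Old median = 29
Insert x = -2
New median = 28
Changed? yes

Answer: yes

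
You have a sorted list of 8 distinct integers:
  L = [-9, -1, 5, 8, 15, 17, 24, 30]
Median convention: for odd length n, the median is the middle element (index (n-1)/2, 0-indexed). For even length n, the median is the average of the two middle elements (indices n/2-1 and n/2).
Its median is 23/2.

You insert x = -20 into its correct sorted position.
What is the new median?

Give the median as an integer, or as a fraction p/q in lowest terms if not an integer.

Answer: 8

Derivation:
Old list (sorted, length 8): [-9, -1, 5, 8, 15, 17, 24, 30]
Old median = 23/2
Insert x = -20
Old length even (8). Middle pair: indices 3,4 = 8,15.
New length odd (9). New median = single middle element.
x = -20: 0 elements are < x, 8 elements are > x.
New sorted list: [-20, -9, -1, 5, 8, 15, 17, 24, 30]
New median = 8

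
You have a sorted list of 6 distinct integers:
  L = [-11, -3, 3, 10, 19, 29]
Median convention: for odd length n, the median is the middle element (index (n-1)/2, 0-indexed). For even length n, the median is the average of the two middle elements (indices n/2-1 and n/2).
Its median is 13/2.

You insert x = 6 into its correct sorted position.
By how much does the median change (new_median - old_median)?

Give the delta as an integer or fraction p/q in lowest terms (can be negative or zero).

Old median = 13/2
After inserting x = 6: new sorted = [-11, -3, 3, 6, 10, 19, 29]
New median = 6
Delta = 6 - 13/2 = -1/2

Answer: -1/2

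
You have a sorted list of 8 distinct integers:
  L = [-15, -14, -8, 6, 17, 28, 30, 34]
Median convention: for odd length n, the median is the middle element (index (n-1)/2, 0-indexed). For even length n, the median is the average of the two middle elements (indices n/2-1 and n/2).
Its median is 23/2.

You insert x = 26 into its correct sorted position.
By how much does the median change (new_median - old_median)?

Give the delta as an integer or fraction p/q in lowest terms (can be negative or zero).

Answer: 11/2

Derivation:
Old median = 23/2
After inserting x = 26: new sorted = [-15, -14, -8, 6, 17, 26, 28, 30, 34]
New median = 17
Delta = 17 - 23/2 = 11/2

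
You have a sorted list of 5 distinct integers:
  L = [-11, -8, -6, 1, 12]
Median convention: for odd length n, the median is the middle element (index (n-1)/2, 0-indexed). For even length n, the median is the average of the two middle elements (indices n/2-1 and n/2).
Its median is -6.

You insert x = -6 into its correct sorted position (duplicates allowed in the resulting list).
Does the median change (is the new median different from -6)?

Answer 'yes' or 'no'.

Answer: no

Derivation:
Old median = -6
Insert x = -6
New median = -6
Changed? no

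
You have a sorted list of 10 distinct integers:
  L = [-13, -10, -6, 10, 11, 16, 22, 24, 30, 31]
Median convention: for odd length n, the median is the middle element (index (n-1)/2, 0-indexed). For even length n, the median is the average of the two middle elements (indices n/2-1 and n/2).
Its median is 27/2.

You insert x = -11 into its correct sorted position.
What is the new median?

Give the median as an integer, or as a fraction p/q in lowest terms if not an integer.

Answer: 11

Derivation:
Old list (sorted, length 10): [-13, -10, -6, 10, 11, 16, 22, 24, 30, 31]
Old median = 27/2
Insert x = -11
Old length even (10). Middle pair: indices 4,5 = 11,16.
New length odd (11). New median = single middle element.
x = -11: 1 elements are < x, 9 elements are > x.
New sorted list: [-13, -11, -10, -6, 10, 11, 16, 22, 24, 30, 31]
New median = 11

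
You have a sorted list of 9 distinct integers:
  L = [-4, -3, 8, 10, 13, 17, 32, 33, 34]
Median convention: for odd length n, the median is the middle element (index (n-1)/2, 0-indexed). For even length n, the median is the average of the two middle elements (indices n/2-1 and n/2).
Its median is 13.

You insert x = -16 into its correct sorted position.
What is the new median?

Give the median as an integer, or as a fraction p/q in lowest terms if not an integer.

Old list (sorted, length 9): [-4, -3, 8, 10, 13, 17, 32, 33, 34]
Old median = 13
Insert x = -16
Old length odd (9). Middle was index 4 = 13.
New length even (10). New median = avg of two middle elements.
x = -16: 0 elements are < x, 9 elements are > x.
New sorted list: [-16, -4, -3, 8, 10, 13, 17, 32, 33, 34]
New median = 23/2

Answer: 23/2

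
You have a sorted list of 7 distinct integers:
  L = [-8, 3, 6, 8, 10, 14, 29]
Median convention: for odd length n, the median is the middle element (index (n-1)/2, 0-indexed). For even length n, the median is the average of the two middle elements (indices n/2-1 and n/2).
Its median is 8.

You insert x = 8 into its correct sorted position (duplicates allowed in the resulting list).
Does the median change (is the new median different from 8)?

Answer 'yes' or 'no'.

Old median = 8
Insert x = 8
New median = 8
Changed? no

Answer: no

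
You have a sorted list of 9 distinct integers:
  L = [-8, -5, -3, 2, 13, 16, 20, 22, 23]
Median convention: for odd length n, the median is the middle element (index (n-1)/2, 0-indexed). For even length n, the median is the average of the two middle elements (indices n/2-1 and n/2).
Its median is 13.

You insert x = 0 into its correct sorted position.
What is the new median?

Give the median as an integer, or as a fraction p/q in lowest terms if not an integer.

Old list (sorted, length 9): [-8, -5, -3, 2, 13, 16, 20, 22, 23]
Old median = 13
Insert x = 0
Old length odd (9). Middle was index 4 = 13.
New length even (10). New median = avg of two middle elements.
x = 0: 3 elements are < x, 6 elements are > x.
New sorted list: [-8, -5, -3, 0, 2, 13, 16, 20, 22, 23]
New median = 15/2

Answer: 15/2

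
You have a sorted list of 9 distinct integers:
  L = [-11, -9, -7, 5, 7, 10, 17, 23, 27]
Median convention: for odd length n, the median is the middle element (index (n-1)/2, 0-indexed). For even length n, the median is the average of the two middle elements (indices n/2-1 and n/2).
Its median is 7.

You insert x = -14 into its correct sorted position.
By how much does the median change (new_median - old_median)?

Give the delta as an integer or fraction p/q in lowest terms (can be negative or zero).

Answer: -1

Derivation:
Old median = 7
After inserting x = -14: new sorted = [-14, -11, -9, -7, 5, 7, 10, 17, 23, 27]
New median = 6
Delta = 6 - 7 = -1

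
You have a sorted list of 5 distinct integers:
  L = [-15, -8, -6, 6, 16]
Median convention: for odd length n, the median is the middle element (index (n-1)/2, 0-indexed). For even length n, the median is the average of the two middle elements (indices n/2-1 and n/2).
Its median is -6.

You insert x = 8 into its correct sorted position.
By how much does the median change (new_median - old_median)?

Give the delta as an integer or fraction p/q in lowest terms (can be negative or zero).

Answer: 6

Derivation:
Old median = -6
After inserting x = 8: new sorted = [-15, -8, -6, 6, 8, 16]
New median = 0
Delta = 0 - -6 = 6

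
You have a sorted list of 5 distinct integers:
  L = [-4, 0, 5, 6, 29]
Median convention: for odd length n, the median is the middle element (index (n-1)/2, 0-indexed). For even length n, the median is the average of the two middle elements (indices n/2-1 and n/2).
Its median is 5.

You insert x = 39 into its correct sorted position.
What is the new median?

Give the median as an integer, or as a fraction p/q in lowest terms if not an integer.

Answer: 11/2

Derivation:
Old list (sorted, length 5): [-4, 0, 5, 6, 29]
Old median = 5
Insert x = 39
Old length odd (5). Middle was index 2 = 5.
New length even (6). New median = avg of two middle elements.
x = 39: 5 elements are < x, 0 elements are > x.
New sorted list: [-4, 0, 5, 6, 29, 39]
New median = 11/2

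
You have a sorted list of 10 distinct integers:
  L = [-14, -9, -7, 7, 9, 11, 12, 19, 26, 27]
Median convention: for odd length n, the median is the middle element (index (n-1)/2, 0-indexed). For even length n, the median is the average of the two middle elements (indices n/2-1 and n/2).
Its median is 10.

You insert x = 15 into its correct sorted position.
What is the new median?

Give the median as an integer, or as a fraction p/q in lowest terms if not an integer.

Old list (sorted, length 10): [-14, -9, -7, 7, 9, 11, 12, 19, 26, 27]
Old median = 10
Insert x = 15
Old length even (10). Middle pair: indices 4,5 = 9,11.
New length odd (11). New median = single middle element.
x = 15: 7 elements are < x, 3 elements are > x.
New sorted list: [-14, -9, -7, 7, 9, 11, 12, 15, 19, 26, 27]
New median = 11

Answer: 11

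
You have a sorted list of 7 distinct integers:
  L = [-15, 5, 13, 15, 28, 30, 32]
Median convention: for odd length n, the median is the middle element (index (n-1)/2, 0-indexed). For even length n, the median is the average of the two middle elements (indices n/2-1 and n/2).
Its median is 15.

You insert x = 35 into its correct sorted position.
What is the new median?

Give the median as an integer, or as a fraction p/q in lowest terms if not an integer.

Answer: 43/2

Derivation:
Old list (sorted, length 7): [-15, 5, 13, 15, 28, 30, 32]
Old median = 15
Insert x = 35
Old length odd (7). Middle was index 3 = 15.
New length even (8). New median = avg of two middle elements.
x = 35: 7 elements are < x, 0 elements are > x.
New sorted list: [-15, 5, 13, 15, 28, 30, 32, 35]
New median = 43/2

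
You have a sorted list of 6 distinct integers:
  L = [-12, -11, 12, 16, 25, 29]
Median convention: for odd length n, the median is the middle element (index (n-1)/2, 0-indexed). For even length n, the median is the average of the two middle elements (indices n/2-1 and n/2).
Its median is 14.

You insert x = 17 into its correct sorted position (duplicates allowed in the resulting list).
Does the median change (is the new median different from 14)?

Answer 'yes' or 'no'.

Answer: yes

Derivation:
Old median = 14
Insert x = 17
New median = 16
Changed? yes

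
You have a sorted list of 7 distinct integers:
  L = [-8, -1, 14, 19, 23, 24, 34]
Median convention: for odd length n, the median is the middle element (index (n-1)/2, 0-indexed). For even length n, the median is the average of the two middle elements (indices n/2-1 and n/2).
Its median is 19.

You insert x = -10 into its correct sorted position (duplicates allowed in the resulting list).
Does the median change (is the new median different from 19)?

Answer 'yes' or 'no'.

Old median = 19
Insert x = -10
New median = 33/2
Changed? yes

Answer: yes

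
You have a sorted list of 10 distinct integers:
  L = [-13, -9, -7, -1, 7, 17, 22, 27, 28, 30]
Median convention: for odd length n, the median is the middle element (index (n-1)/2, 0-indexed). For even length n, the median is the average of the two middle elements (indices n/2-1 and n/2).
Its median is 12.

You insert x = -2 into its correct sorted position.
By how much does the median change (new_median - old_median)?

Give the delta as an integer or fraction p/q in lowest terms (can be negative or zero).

Answer: -5

Derivation:
Old median = 12
After inserting x = -2: new sorted = [-13, -9, -7, -2, -1, 7, 17, 22, 27, 28, 30]
New median = 7
Delta = 7 - 12 = -5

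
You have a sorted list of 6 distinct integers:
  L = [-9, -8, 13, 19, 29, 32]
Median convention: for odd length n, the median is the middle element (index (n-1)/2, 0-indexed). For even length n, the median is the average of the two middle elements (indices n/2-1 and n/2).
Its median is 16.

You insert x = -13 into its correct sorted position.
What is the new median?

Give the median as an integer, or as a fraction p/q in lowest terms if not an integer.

Answer: 13

Derivation:
Old list (sorted, length 6): [-9, -8, 13, 19, 29, 32]
Old median = 16
Insert x = -13
Old length even (6). Middle pair: indices 2,3 = 13,19.
New length odd (7). New median = single middle element.
x = -13: 0 elements are < x, 6 elements are > x.
New sorted list: [-13, -9, -8, 13, 19, 29, 32]
New median = 13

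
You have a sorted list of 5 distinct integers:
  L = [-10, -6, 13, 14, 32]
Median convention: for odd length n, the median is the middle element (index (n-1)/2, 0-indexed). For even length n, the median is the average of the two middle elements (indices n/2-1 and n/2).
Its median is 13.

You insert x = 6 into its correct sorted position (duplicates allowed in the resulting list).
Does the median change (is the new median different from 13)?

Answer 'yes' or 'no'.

Answer: yes

Derivation:
Old median = 13
Insert x = 6
New median = 19/2
Changed? yes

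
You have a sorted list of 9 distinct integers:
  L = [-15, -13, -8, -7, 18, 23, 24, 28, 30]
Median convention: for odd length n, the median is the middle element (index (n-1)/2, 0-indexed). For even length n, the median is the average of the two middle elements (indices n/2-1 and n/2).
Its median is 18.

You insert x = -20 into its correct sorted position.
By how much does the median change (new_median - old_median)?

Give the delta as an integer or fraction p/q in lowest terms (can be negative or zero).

Old median = 18
After inserting x = -20: new sorted = [-20, -15, -13, -8, -7, 18, 23, 24, 28, 30]
New median = 11/2
Delta = 11/2 - 18 = -25/2

Answer: -25/2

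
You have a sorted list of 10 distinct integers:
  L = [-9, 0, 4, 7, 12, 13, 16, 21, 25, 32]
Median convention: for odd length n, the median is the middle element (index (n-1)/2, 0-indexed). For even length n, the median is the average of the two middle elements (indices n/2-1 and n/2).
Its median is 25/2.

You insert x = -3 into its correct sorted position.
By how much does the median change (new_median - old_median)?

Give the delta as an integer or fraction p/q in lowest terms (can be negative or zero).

Old median = 25/2
After inserting x = -3: new sorted = [-9, -3, 0, 4, 7, 12, 13, 16, 21, 25, 32]
New median = 12
Delta = 12 - 25/2 = -1/2

Answer: -1/2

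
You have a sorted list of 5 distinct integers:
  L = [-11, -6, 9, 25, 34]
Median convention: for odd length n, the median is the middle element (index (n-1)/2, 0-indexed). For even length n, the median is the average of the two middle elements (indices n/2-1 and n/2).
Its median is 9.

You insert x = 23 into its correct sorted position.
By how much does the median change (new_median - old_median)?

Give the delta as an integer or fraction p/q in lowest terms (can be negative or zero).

Answer: 7

Derivation:
Old median = 9
After inserting x = 23: new sorted = [-11, -6, 9, 23, 25, 34]
New median = 16
Delta = 16 - 9 = 7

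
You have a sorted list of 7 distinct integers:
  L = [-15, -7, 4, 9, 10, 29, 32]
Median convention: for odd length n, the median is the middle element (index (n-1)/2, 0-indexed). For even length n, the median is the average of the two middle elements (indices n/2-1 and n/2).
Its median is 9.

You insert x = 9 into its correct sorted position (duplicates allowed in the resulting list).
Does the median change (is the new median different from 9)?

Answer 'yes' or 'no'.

Old median = 9
Insert x = 9
New median = 9
Changed? no

Answer: no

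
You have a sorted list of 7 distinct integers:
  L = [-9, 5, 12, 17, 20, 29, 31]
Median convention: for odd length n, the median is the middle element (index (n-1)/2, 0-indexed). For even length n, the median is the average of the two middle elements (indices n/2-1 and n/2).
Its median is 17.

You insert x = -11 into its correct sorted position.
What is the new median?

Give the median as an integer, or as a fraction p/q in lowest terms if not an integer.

Old list (sorted, length 7): [-9, 5, 12, 17, 20, 29, 31]
Old median = 17
Insert x = -11
Old length odd (7). Middle was index 3 = 17.
New length even (8). New median = avg of two middle elements.
x = -11: 0 elements are < x, 7 elements are > x.
New sorted list: [-11, -9, 5, 12, 17, 20, 29, 31]
New median = 29/2

Answer: 29/2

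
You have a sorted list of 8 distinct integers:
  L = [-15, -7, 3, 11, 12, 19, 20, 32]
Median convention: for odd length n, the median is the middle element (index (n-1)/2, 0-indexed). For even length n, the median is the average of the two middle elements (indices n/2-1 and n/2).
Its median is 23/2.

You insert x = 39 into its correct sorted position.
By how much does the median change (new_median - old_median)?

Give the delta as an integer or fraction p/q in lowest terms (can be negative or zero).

Old median = 23/2
After inserting x = 39: new sorted = [-15, -7, 3, 11, 12, 19, 20, 32, 39]
New median = 12
Delta = 12 - 23/2 = 1/2

Answer: 1/2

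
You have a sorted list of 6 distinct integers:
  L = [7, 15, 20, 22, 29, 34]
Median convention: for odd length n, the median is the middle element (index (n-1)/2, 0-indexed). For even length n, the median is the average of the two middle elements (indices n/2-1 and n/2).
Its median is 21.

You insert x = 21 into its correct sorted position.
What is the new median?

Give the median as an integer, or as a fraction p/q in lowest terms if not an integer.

Old list (sorted, length 6): [7, 15, 20, 22, 29, 34]
Old median = 21
Insert x = 21
Old length even (6). Middle pair: indices 2,3 = 20,22.
New length odd (7). New median = single middle element.
x = 21: 3 elements are < x, 3 elements are > x.
New sorted list: [7, 15, 20, 21, 22, 29, 34]
New median = 21

Answer: 21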